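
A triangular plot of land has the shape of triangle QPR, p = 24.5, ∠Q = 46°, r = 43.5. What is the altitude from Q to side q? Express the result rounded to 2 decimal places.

h_Q ≈ 24.10

By the law of cosines, q² = p² + r² − 2·p·r·cos Q = 1011.8, so q ≈ 31.809.
Area = ½·p·r·sin Q ≈ 383.32.
The altitude from Q has length 2·area/q ≈ 24.101.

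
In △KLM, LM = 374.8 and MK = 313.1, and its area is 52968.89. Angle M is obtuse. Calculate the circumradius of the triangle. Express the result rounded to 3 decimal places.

322.701

From area = ½·LM·MK·sin M, we get sin M = 2·area/(LM·MK) ≈ 0.90275.
Taking the obtuse solution, ∠M ≈ 115.48°.
Law of cosines then gives KL ≈ 582.64.
Circumradius = KL/(2 sin M) ≈ 322.7.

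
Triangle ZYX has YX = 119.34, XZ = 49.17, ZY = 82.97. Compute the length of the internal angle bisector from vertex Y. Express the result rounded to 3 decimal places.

96.523

By the law of cosines, cos Y = (ZY² + YX² − XZ²) / (2·ZY·YX) ≈ 0.94471, so ∠Y ≈ 19.14°.
The bisector from Y has length 2·ZY·YX·cos(∠Y/2)/(ZY+YX) ≈ 96.523.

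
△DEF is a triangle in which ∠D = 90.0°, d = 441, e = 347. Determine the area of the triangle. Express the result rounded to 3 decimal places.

47220.058

Law of sines: sin E = e·sin D/d ≈ 0.78685.
Since d ≥ e, only the acute value applies: ∠E ≈ 51.89°.
Then ∠F = 180° − ∠D − ∠E ≈ 38.11°.
Law of sines gives f = d·sin F/sin D ≈ 272.16.
Area = ½·d·e·sin F ≈ 47220.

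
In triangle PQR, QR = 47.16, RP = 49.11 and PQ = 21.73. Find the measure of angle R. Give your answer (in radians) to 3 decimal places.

0.454

By the law of cosines, cos R = (QR² + RP² − PQ²) / (2·QR·RP) ≈ 0.89888, so ∠R ≈ 0.454 rad.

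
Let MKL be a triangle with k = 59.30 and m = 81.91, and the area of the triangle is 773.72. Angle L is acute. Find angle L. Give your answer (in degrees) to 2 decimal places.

∠L ≈ 18.58°

From area = ½·m·k·sin L, we get sin L = 2·area/(m·k) ≈ 0.31858.
Taking the acute solution, ∠L ≈ 18.58°.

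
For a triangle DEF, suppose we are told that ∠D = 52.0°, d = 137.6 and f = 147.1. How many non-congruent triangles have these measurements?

f·sin D = 147.1·sin(52.0°) ≈ 115.9.
Since f sin D < d < f (115.9 < 137.6 < 147.1), two triangles exist.

2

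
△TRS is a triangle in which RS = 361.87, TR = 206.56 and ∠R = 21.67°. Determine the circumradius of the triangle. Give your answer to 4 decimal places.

By the law of cosines, ST² = TR² + RS² − 2·TR·RS·cos R = 34687, so ST ≈ 186.24.
Area = ½·TR·RS·sin R ≈ 13801.
Circumradius = ST/(2 sin R) ≈ 252.18.

252.1847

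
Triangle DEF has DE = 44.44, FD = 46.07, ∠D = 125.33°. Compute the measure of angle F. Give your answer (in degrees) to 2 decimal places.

∠F ≈ 26.80°

By the law of cosines, EF² = FD² + DE² − 2·FD·DE·cos D = 6465.3, so EF ≈ 80.407.
Law of cosines again: cos F = (EF² + FD² − DE²)/(2·EF·FD) ≈ 0.89257, so ∠F ≈ 26.80°.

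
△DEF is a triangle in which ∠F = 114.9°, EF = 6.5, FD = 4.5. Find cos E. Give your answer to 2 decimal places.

By the law of cosines, DE² = EF² + FD² − 2·EF·FD·cos F = 87.131, so DE ≈ 9.3344.
Law of cosines again: cos E = (DE² + EF² − FD²)/(2·DE·EF) ≈ 0.89933, so ∠E ≈ 25.93°.

cos E ≈ 0.90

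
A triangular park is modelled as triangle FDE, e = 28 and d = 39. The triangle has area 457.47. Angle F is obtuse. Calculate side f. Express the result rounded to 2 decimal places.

59.14

From area = ½·d·e·sin F, we get sin F = 2·area/(d·e) ≈ 0.83786.
Taking the obtuse solution, ∠F ≈ 123.09°.
Law of cosines then gives f ≈ 59.137.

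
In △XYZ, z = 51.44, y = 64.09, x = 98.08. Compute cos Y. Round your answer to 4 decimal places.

By the law of cosines, cos Y = (z² + x² − y²) / (2·z·x) ≈ 0.80851, so ∠Y ≈ 36.05°.

cos Y ≈ 0.8085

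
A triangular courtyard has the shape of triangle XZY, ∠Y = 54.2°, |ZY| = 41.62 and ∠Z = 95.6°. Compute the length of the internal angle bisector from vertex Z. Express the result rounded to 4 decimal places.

The third angle is ∠X = 180° − ∠Z − ∠Y = 30.20°.
Law of sines: |YX| = |ZY|·sin Z/sin X ≈ 82.345.
Law of sines: |XZ| = |ZY|·sin Y/sin X ≈ 67.108.
The bisector from Z has length 2·|XZ|·|ZY|·cos(∠Z/2)/(|XZ|+|ZY|) ≈ 34.511.

t_Z ≈ 34.5106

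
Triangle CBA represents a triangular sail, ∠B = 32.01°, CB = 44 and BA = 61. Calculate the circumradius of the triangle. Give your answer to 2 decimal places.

R ≈ 31.36

By the law of cosines, AC² = CB² + BA² − 2·CB·BA·cos B = 1105.2, so AC ≈ 33.244.
Area = ½·CB·BA·sin B ≈ 711.35.
Circumradius = AC/(2 sin B) ≈ 31.358.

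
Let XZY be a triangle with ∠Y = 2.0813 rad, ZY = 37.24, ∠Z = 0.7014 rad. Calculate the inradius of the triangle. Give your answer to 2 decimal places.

The third angle is ∠X = π − ∠Z − ∠Y = 0.3589 rad.
Law of sines: YX = ZY·sin Z/sin X ≈ 68.417.
Law of sines: XZ = ZY·sin Y/sin X ≈ 92.507.
Area = ½·ZY·YX·sin Y ≈ 1111.5.
Semiperimeter s = (37.24+68.417+92.507)/2 = 99.082.
Inradius = area/s = 1111.5/99.082 ≈ 11.218.

11.22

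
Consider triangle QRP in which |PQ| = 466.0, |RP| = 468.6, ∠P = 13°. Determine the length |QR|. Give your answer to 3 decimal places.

105.831

By the law of cosines, |QR|² = |RP|² + |PQ|² − 2·|RP|·|PQ|·cos P = 11200, so |QR| ≈ 105.83.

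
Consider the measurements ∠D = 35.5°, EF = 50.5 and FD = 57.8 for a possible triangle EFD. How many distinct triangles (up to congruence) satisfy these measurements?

FD·sin D = 57.8·sin(35.5°) ≈ 33.56.
Since FD sin D < EF < FD (33.56 < 50.5 < 57.8), two triangles exist.

2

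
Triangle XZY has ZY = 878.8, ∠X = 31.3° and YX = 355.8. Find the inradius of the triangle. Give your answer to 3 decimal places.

r ≈ 89.669

Law of sines: sin Z = YX·sin X/ZY ≈ 0.21034.
Since ZY ≥ YX, only the acute value applies: ∠Z ≈ 12.14°.
Then ∠Y = 180° − ∠X − ∠Z ≈ 136.56°.
Law of sines gives XZ = ZY·sin Y/sin X ≈ 1163.2.
Area = ½·ZY·YX·sin Y ≈ 1.075e+05.
Semiperimeter s = (878.8+355.8+1163.2)/2 = 1198.9.
Inradius = area/s = 1.075e+05/1198.9 ≈ 89.669.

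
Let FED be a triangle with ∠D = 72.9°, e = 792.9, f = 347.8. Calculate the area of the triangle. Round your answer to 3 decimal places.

131789.816

Area = ½·f·e·sin D ≈ 1.3179e+05.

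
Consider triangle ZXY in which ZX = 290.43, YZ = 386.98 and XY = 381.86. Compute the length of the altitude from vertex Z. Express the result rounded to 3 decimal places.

Semiperimeter s = (381.86 + 386.98 + 290.43)/2 = 529.63.
Heron's formula: area = √(529.63·147.77·142.65·239.2) ≈ 51679.
The altitude from Z has length 2·area/XY ≈ 270.67.

h_Z ≈ 270.672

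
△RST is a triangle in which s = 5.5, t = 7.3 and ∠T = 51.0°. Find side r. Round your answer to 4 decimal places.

Law of sines: sin S = s·sin T/t ≈ 0.58552.
Since t ≥ s, only the acute value applies: ∠S ≈ 35.84°.
Then ∠R = 180° − ∠T − ∠S ≈ 93.16°.
Law of sines gives r = t·sin R/sin T ≈ 9.3791.

9.3791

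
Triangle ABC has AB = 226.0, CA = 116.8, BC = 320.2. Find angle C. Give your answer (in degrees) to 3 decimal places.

By the law of cosines, cos C = (BC² + CA² − AB²) / (2·BC·CA) ≈ 0.87026, so ∠C ≈ 29.51°.

∠C ≈ 29.511°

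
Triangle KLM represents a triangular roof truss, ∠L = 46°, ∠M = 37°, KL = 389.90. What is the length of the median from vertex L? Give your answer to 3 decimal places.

m_L ≈ 477.981

The third angle is ∠K = 180° − ∠L − ∠M = 97.00°.
Law of sines: LM = KL·sin K/sin M ≈ 643.04.
Law of sines: MK = KL·sin L/sin M ≈ 466.04.
Median from L: ½√(2·KL² + 2·LM² − MK²) ≈ 477.98.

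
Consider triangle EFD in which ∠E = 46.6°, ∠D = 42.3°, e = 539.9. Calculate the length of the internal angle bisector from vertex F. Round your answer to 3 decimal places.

363.615

The third angle is ∠F = 180° − ∠D − ∠E = 91.10°.
Law of sines: f = e·sin F/sin E ≈ 742.94.
Law of sines: d = e·sin D/sin E ≈ 500.1.
The bisector from F has length 2·d·e·cos(∠F/2)/(d+e) ≈ 363.62.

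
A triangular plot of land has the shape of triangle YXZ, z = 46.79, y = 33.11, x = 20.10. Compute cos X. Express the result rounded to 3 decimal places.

By the law of cosines, cos X = (z² + y² − x²) / (2·z·y) ≈ 0.93001, so ∠X ≈ 21.56°.

0.930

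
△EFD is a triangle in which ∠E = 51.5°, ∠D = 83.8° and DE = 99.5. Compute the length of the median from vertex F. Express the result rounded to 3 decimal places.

m_F ≈ 116.366

The third angle is ∠F = 180° − ∠D − ∠E = 44.70°.
Law of sines: FD = DE·sin E/sin F ≈ 110.71.
Law of sines: EF = DE·sin D/sin F ≈ 140.63.
Median from F: ½√(2·EF² + 2·FD² − DE²) ≈ 116.37.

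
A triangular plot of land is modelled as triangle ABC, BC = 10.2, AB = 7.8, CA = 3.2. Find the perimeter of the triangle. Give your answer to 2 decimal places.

perimeter ≈ 21.20

Perimeter = 10.2 + 3.2 + 7.8 = 21.2.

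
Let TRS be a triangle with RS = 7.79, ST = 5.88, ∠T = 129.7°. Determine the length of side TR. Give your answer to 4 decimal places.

Law of sines: sin R = ST·sin T/RS ≈ 0.58075.
Since RS ≥ ST, only the acute value applies: ∠R ≈ 35.50°.
Then ∠S = 180° − ∠T − ∠R ≈ 14.80°.
Law of sines gives TR = RS·sin S/sin T ≈ 2.5857.

2.5857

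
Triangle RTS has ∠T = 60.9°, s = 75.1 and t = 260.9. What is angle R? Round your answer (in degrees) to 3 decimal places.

104.533

Law of sines: sin S = s·sin T/t ≈ 0.25152.
Since t ≥ s, only the acute value applies: ∠S ≈ 14.57°.
Then ∠R = 180° − ∠T − ∠S ≈ 104.53°.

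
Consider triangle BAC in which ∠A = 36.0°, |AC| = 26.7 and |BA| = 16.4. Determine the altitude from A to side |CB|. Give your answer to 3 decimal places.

By the law of cosines, |CB|² = |BA|² + |AC|² − 2·|BA|·|AC|·cos A = 273.35, so |CB| ≈ 16.533.
Area = ½·|BA|·|AC|·sin A ≈ 128.69.
The altitude from A has length 2·area/|CB| ≈ 15.567.

15.567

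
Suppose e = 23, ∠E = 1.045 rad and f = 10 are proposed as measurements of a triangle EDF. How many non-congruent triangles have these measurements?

1

f·sin E = 10·sin(1.045 rad) ≈ 8.649.
Since e ≥ f, exactly one triangle exists.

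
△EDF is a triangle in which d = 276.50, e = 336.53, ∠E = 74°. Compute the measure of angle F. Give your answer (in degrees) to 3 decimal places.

Law of sines: sin D = d·sin E/e ≈ 0.78979.
Since e ≥ d, only the acute value applies: ∠D ≈ 52.17°.
Then ∠F = 180° − ∠E − ∠D ≈ 53.83°.

53.834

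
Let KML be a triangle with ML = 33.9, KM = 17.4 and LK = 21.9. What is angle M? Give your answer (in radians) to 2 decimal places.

0.60

By the law of cosines, cos M = (KM² + ML² − LK²) / (2·KM·ML) ≈ 0.82423, so ∠M ≈ 0.602 rad.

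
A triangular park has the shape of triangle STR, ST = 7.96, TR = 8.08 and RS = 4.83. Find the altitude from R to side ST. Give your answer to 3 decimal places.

h_R ≈ 4.639

Semiperimeter s = (8.08 + 4.83 + 7.96)/2 = 10.435.
Heron's formula: area = √(10.435·2.355·5.605·2.475) ≈ 18.464.
The altitude from R has length 2·area/ST ≈ 4.6391.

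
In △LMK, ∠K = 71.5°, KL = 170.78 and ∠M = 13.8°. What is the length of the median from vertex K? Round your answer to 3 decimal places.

The third angle is ∠L = 180° − ∠M − ∠K = 94.70°.
Law of sines: MK = KL·sin L/sin M ≈ 713.55.
Law of sines: LM = KL·sin K/sin M ≈ 678.96.
Median from K: ½√(2·MK² + 2·KL² − LM²) ≈ 392.32.

392.318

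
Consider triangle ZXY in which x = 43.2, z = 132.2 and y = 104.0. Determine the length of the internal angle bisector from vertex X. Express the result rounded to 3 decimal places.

By the law of cosines, cos X = (y² + z² − x²) / (2·y·z) ≈ 0.96105, so ∠X ≈ 16.04°.
The bisector from X has length 2·y·z·cos(∠X/2)/(y+z) ≈ 115.28.

115.277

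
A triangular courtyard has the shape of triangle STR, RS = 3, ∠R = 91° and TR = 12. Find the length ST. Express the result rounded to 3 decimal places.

By the law of cosines, ST² = TR² + RS² − 2·TR·RS·cos R = 154.26, so ST ≈ 12.42.

12.420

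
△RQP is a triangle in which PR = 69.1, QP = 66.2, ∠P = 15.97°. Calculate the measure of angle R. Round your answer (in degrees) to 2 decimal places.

73.33

By the law of cosines, RQ² = QP² + PR² − 2·QP·PR·cos P = 361.5, so RQ ≈ 19.013.
Law of cosines again: cos R = (PR² + RQ² − QP²)/(2·PR·RQ) ≈ 0.28690, so ∠R ≈ 73.33°.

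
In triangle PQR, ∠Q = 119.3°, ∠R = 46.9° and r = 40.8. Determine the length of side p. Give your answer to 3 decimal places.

The third angle is ∠P = 180° − ∠Q − ∠R = 13.80°.
Law of sines: p = r·sin P/sin R ≈ 13.329.

13.329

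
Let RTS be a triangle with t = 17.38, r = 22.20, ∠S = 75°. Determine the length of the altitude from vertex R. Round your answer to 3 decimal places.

By the law of cosines, s² = r² + t² − 2·r·t·cos S = 595.18, so s ≈ 24.396.
Area = ½·r·t·sin S ≈ 186.34.
The altitude from R has length 2·area/r ≈ 16.788.

16.788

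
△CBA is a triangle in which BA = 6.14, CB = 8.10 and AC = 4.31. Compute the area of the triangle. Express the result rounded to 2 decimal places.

Semiperimeter s = (6.14 + 4.31 + 8.1)/2 = 9.275.
Heron's formula: area = √(9.275·3.135·4.965·1.175) ≈ 13.024.

area ≈ 13.02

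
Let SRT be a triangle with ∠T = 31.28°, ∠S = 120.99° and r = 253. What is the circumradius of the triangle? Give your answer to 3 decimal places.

271.864

The third angle is ∠R = 180° − ∠T − ∠S = 27.73°.
Law of sines: s = r·sin S/sin R ≈ 466.12.
Law of sines: t = r·sin T/sin R ≈ 282.32.
Circumradius = r/(2 sin R) ≈ 271.86.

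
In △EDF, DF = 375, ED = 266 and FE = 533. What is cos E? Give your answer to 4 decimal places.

cos E ≈ 0.7555

By the law of cosines, cos E = (FE² + ED² − DF²) / (2·FE·ED) ≈ 0.75548, so ∠E ≈ 40.93°.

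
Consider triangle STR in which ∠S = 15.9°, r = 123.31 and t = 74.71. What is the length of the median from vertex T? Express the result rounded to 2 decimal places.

By the law of cosines, s² = t² + r² − 2·t·r·cos S = 3066.9, so s ≈ 55.379.
Median from T: ½√(2·r² + 2·s² − t²) ≈ 87.981.

87.98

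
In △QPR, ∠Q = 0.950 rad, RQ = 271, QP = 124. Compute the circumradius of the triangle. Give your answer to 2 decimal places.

137.07

By the law of cosines, PR² = RQ² + QP² − 2·RQ·QP·cos Q = 49723, so PR ≈ 222.99.
Area = ½·RQ·QP·sin Q ≈ 13667.
Circumradius = PR/(2 sin Q) ≈ 137.07.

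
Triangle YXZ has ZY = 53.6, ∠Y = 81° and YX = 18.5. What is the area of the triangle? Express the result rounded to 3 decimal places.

Area = ½·ZY·YX·sin Y ≈ 489.7.

area ≈ 489.696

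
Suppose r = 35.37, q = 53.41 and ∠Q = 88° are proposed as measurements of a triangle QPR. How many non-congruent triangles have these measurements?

r·sin Q = 35.37·sin(88°) ≈ 35.35.
Since q ≥ r, exactly one triangle exists.

1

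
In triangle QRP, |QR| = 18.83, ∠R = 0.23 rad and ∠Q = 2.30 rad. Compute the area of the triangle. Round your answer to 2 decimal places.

The third angle is ∠P = π − ∠Q − ∠R = 0.612 rad.
Law of sines: |RP| = |QR|·sin Q/sin P ≈ 24.455.
Law of sines: |PQ| = |QR|·sin R/sin P ≈ 7.4765.
Area = ½·|QR|·|RP|·sin R ≈ 52.491.

52.49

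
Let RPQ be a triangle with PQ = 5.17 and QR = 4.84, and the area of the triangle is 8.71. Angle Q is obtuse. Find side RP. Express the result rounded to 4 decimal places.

From area = ½·PQ·QR·sin Q, we get sin Q = 2·area/(PQ·QR) ≈ 0.69617.
Taking the obtuse solution, ∠Q ≈ 2.372 rad.
Law of cosines then gives RP ≈ 9.278.

9.2780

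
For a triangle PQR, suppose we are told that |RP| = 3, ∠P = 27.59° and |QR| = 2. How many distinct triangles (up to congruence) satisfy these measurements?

|RP|·sin P = 3·sin(27.59°) ≈ 1.389.
Since |RP| sin P < |QR| < |RP| (1.389 < 2 < 3), two triangles exist.

2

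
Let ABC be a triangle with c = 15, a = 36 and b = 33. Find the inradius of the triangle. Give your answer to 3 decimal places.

5.892

Semiperimeter s = (36 + 33 + 15)/2 = 42.
Heron's formula: area = √(42·6·9·27) ≈ 247.46.
Inradius = area/s = 247.46/42 ≈ 5.8919.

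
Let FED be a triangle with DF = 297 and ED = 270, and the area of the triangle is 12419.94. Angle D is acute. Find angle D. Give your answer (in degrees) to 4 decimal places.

18.0449

From area = ½·ED·DF·sin D, we get sin D = 2·area/(ED·DF) ≈ 0.30976.
Taking the acute solution, ∠D ≈ 18.04°.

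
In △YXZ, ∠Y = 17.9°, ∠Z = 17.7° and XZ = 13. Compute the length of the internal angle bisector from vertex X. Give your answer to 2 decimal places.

The third angle is ∠X = 180° − ∠Z − ∠Y = 144.40°.
Law of sines: ZY = XZ·sin X/sin Y ≈ 24.622.
Law of sines: YX = XZ·sin Z/sin Y ≈ 12.859.
The bisector from X has length 2·YX·XZ·cos(∠X/2)/(YX+XZ) ≈ 3.9524.

t_X ≈ 3.95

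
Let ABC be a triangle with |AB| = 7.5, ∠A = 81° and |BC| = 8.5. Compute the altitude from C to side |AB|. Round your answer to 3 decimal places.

Law of sines: sin C = |AB|·sin A/|BC| ≈ 0.87149.
Since |BC| ≥ |AB|, only the acute value applies: ∠C ≈ 60.63°.
Then ∠B = 180° − ∠A − ∠C ≈ 38.37°.
Law of sines gives |CA| = |BC|·sin B/sin A ≈ 5.3418.
Area = ½·|BC|·|AB|·sin B ≈ 19.785.
The altitude from C has length 2·area/|AB| ≈ 5.276.

5.276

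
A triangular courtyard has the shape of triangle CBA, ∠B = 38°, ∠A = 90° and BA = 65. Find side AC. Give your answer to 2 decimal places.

50.78

The third angle is ∠C = 180° − ∠B − ∠A = 52.00°.
Law of sines: AC = BA·sin B/sin C ≈ 50.784.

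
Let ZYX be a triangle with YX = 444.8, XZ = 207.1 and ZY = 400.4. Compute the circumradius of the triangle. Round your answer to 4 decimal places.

R ≈ 222.5164

By the law of cosines, cos Z = (XZ² + ZY² − YX²) / (2·XZ·ZY) ≈ 0.03234, so ∠Z ≈ 88.15°.
Circumradius = YX/(2 sin Z) ≈ 222.52.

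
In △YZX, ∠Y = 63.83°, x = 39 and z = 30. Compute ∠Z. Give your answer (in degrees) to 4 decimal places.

∠Z ≈ 46.2565°

By the law of cosines, y² = z² + x² − 2·z·x·cos Y = 1389, so y ≈ 37.269.
Law of cosines again: cos Z = (x² + y² − z²)/(2·x·y) ≈ 0.69143, so ∠Z ≈ 46.26°.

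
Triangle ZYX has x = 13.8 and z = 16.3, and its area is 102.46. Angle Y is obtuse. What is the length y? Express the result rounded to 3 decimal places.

25.331

From area = ½·x·z·sin Y, we get sin Y = 2·area/(x·z) ≈ 0.91100.
Taking the obtuse solution, ∠Y ≈ 114.36°.
Law of cosines then gives y ≈ 25.331.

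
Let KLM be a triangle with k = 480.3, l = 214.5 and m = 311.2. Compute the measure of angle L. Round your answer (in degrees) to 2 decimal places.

19.65

By the law of cosines, cos L = (m² + k² − l²) / (2·m·k) ≈ 0.94174, so ∠L ≈ 19.65°.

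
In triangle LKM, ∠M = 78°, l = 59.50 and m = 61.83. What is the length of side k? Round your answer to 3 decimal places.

Law of sines: sin L = l·sin M/m ≈ 0.94129.
Since m ≥ l, only the acute value applies: ∠L ≈ 70.27°.
Then ∠K = 180° − ∠M − ∠L ≈ 31.73°.
Law of sines gives k = m·sin K/sin M ≈ 33.245.

33.245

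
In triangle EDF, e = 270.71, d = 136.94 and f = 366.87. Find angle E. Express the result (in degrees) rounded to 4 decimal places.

By the law of cosines, cos E = (d² + f² − e²) / (2·d·f) ≈ 0.79681, so ∠E ≈ 37.17°.

∠E ≈ 37.1734°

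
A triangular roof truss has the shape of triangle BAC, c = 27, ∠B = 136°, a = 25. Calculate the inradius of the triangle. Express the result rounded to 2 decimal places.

By the law of cosines, b² = a² + c² − 2·a·c·cos B = 2325.1, so b ≈ 48.219.
Area = ½·a·c·sin B ≈ 234.45.
Semiperimeter s = (48.219+25+27)/2 = 50.11.
Inradius = area/s = 234.45/50.11 ≈ 4.6787.

4.68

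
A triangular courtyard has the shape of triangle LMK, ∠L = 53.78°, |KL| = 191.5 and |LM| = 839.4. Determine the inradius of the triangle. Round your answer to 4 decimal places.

By the law of cosines, |MK|² = |KL|² + |LM|² − 2·|KL|·|LM|·cos L = 5.513e+05, so |MK| ≈ 742.5.
Area = ½·|KL|·|LM|·sin L ≈ 64841.
Semiperimeter s = (742.5+191.5+839.4)/2 = 886.7.
Inradius = area/s = 64841/886.7 ≈ 73.126.

73.1262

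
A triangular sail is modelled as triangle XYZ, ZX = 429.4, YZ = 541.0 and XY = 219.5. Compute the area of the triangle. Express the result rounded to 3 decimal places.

Semiperimeter s = (541 + 429.4 + 219.5)/2 = 594.95.
Heron's formula: area = √(594.95·53.95·165.55·375.45) ≈ 44666.

44665.953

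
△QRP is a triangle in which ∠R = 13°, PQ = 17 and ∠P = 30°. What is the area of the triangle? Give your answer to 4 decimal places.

area ≈ 219.0449

The third angle is ∠Q = 180° − ∠R − ∠P = 137.00°.
Law of sines: RP = PQ·sin Q/sin R ≈ 51.54.
Law of sines: QR = PQ·sin P/sin R ≈ 37.786.
Area = ½·PQ·RP·sin P ≈ 219.04.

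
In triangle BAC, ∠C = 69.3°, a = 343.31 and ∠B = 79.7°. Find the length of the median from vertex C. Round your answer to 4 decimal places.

The third angle is ∠A = 180° − ∠C − ∠B = 31.00°.
Law of sines: b = a·sin B/sin A ≈ 655.83.
Law of sines: c = a·sin C/sin A ≈ 623.54.
Median from C: ½√(2·b² + 2·a² − c²) ≈ 420.46.

m_C ≈ 420.4602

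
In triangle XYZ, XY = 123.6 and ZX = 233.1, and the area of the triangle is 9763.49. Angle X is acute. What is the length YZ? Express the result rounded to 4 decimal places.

165.0567

From area = ½·ZX·XY·sin X, we get sin X = 2·area/(ZX·XY) ≈ 0.67776.
Taking the acute solution, ∠X ≈ 42.67°.
Law of cosines then gives YZ ≈ 165.06.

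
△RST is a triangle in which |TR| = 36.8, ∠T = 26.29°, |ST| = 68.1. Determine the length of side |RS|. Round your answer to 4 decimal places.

By the law of cosines, |RS|² = |ST|² + |TR|² − 2·|ST|·|TR|·cos T = 1498.1, so |RS| ≈ 38.706.

38.7057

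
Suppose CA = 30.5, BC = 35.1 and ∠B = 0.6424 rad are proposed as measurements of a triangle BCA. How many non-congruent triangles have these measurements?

2

BC·sin B = 35.1·sin(0.6424 rad) ≈ 21.03.
Since BC sin B < CA < BC (21.03 < 30.5 < 35.1), two triangles exist.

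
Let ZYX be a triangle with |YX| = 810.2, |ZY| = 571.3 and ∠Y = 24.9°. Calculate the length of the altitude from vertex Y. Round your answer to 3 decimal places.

515.130

By the law of cosines, |XZ|² = |ZY|² + |YX|² − 2·|ZY|·|YX|·cos Y = 1.4313e+05, so |XZ| ≈ 378.32.
Area = ½·|ZY|·|YX|·sin Y ≈ 97442.
The altitude from Y has length 2·area/|XZ| ≈ 515.13.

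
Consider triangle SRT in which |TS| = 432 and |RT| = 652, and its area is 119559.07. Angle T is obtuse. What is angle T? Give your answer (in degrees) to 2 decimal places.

∠T ≈ 121.90°

From area = ½·|RT|·|TS|·sin T, we get sin T = 2·area/(|RT|·|TS|) ≈ 0.84895.
Taking the obtuse solution, ∠T ≈ 121.90°.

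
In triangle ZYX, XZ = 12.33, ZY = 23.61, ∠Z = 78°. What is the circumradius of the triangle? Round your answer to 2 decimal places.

R ≈ 12.40

By the law of cosines, YX² = XZ² + ZY² − 2·XZ·ZY·cos Z = 588.41, so YX ≈ 24.257.
Area = ½·XZ·ZY·sin Z ≈ 142.37.
Circumradius = YX/(2 sin Z) ≈ 12.4.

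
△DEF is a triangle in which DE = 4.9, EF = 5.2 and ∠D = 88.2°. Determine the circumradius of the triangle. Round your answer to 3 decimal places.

Law of sines: sin F = DE·sin D/EF ≈ 0.94184.
Since EF ≥ DE, only the acute value applies: ∠F ≈ 70.36°.
Then ∠E = 180° − ∠D − ∠F ≈ 21.44°.
Law of sines gives FD = EF·sin E/sin D ≈ 1.9014.
Circumradius = EF/(2 sin D) ≈ 2.6013.

2.601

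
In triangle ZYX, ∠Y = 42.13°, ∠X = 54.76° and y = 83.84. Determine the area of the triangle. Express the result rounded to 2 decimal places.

The third angle is ∠Z = 180° − ∠Y − ∠X = 83.11°.
Law of sines: z = y·sin Z/sin Y ≈ 124.08.
Law of sines: x = y·sin X/sin Y ≈ 102.08.
Area = ½·y·z·sin X ≈ 4248.2.

4248.22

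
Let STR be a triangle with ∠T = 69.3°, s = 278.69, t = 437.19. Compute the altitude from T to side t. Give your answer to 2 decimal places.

h_T ≈ 268.02

Law of sines: sin S = s·sin T/t ≈ 0.59631.
Since t ≥ s, only the acute value applies: ∠S ≈ 36.61°.
Then ∠R = 180° − ∠T − ∠S ≈ 74.09°.
Law of sines gives r = t·sin R/sin T ≈ 449.47.
Area = ½·t·s·sin R ≈ 58588.
The altitude from T has length 2·area/t ≈ 268.02.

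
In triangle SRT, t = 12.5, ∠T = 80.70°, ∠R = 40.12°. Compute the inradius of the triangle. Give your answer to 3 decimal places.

2.778

The third angle is ∠S = 180° − ∠R − ∠T = 59.18°.
Law of sines: s = t·sin S/sin T ≈ 10.878.
Law of sines: r = t·sin R/sin T ≈ 8.1622.
Area = ½·t·s·sin R ≈ 43.809.
Semiperimeter p = (10.878+8.1622+12.5)/2 = 15.77.
Inradius = area/p = 43.809/15.77 ≈ 2.778.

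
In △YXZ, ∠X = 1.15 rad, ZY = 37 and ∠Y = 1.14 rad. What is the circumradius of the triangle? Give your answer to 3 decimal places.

The third angle is ∠Z = π − ∠Y − ∠X = 0.852 rad.
Law of sines: XZ = ZY·sin Y/sin X ≈ 36.833.
Law of sines: YX = ZY·sin Z/sin X ≈ 30.497.
Circumradius = ZY/(2 sin X) ≈ 20.268.

20.268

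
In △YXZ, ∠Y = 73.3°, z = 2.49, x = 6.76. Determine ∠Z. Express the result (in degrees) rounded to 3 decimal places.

By the law of cosines, y² = x² + z² − 2·x·z·cos Y = 42.224, so y ≈ 6.498.
Law of cosines again: cos Z = (y² + x² − z²)/(2·y·x) ≈ 0.93021, so ∠Z ≈ 21.53°.

21.533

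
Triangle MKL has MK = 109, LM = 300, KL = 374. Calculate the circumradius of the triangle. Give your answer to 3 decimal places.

By the law of cosines, cos M = (LM² + MK² − KL²) / (2·LM·MK) ≈ -0.58096, so ∠M ≈ 125.52°.
Circumradius = KL/(2 sin M) ≈ 229.75.

229.750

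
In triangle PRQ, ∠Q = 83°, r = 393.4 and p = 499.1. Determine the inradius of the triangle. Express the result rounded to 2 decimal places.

130.87

By the law of cosines, q² = p² + r² − 2·p·r·cos Q = 3.5601e+05, so q ≈ 596.66.
Area = ½·p·r·sin Q ≈ 97441.
Semiperimeter s = (499.1+393.4+596.66)/2 = 744.58.
Inradius = area/s = 97441/744.58 ≈ 130.87.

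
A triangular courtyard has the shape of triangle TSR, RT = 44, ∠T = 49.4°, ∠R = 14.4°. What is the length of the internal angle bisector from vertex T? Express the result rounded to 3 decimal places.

The third angle is ∠S = 180° − ∠R − ∠T = 116.20°.
Law of sines: SR = RT·sin T/sin S ≈ 37.233.
Law of sines: TS = RT·sin R/sin S ≈ 12.195.
The bisector from T has length 2·RT·TS·cos(∠T/2)/(RT+TS) ≈ 17.35.

17.350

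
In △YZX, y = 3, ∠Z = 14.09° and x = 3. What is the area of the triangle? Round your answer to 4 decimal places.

Area = ½·x·y·sin Z ≈ 1.0955.

1.0955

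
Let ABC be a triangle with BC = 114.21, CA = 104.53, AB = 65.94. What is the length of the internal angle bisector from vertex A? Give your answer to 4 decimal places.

By the law of cosines, cos A = (CA² + AB² − BC²) / (2·CA·AB) ≈ 0.16181, so ∠A ≈ 80.69°.
The bisector from A has length 2·CA·AB·cos(∠A/2)/(CA+AB) ≈ 61.635.

61.6347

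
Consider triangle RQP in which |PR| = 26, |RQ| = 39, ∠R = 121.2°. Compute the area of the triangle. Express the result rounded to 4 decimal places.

Area = ½·|PR|·|RQ|·sin R ≈ 433.67.

area ≈ 433.6697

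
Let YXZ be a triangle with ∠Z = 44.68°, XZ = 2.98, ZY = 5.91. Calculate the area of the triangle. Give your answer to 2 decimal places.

area ≈ 6.19

Area = ½·XZ·ZY·sin Z ≈ 6.1918.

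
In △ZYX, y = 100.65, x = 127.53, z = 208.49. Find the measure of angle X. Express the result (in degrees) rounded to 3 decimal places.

By the law of cosines, cos X = (z² + y² − x²) / (2·z·y) ≈ 0.88957, so ∠X ≈ 27.18°.

∠X ≈ 27.180°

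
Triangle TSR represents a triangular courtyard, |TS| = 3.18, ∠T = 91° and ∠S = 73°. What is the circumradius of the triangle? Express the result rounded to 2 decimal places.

5.77

The third angle is ∠R = 180° − ∠T − ∠S = 16.00°.
Law of sines: |SR| = |TS|·sin T/sin R ≈ 11.535.
Law of sines: |RT| = |TS|·sin S/sin R ≈ 11.033.
Circumradius = |TS|/(2 sin R) ≈ 5.7684.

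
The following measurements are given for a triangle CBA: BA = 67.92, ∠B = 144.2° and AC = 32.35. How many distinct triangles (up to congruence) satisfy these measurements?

0

BA·sin B = 67.92·sin(144.2°) ≈ 39.73.
Since ∠B is not acute, a triangle exists only if AC > BA; here AC ≤ BA, so there is no triangle.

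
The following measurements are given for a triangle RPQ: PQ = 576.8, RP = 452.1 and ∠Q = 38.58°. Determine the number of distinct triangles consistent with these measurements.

2

PQ·sin Q = 576.8·sin(38.58°) ≈ 359.7.
Since PQ sin Q < RP < PQ (359.7 < 452.1 < 576.8), two triangles exist.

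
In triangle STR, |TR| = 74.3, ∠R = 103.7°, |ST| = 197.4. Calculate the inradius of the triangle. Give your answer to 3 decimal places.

Law of sines: sin S = |TR|·sin R/|ST| ≈ 0.36568.
Since |ST| ≥ |TR|, only the acute value applies: ∠S ≈ 21.45°.
Then ∠T = 180° − ∠R − ∠S ≈ 54.85°.
Law of sines gives |RS| = |ST|·sin T/sin R ≈ 166.13.
Area = ½·|ST|·|TR|·sin T ≈ 5996.2.
Semiperimeter s = (74.3+166.13+197.4)/2 = 218.92.
Inradius = area/s = 5996.2/218.92 ≈ 27.39.

r ≈ 27.390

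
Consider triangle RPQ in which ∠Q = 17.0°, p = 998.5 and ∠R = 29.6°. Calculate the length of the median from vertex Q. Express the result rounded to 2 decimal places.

The third angle is ∠P = 180° − ∠Q − ∠R = 133.40°.
Law of sines: r = p·sin R/sin P ≈ 678.8.
Law of sines: q = p·sin Q/sin P ≈ 401.79.
Median from Q: ½√(2·r² + 2·p² − q²) ≈ 829.78.

829.78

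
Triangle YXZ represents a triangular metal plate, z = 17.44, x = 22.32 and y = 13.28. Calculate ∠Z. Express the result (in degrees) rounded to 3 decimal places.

∠Z ≈ 51.333°

By the law of cosines, cos Z = (y² + x² − z²) / (2·y·x) ≈ 0.62479, so ∠Z ≈ 51.33°.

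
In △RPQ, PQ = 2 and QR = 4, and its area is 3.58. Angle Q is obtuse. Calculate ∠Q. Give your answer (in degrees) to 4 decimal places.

∠Q ≈ 116.4916°

From area = ½·PQ·QR·sin Q, we get sin Q = 2·area/(PQ·QR) ≈ 0.89500.
Taking the obtuse solution, ∠Q ≈ 116.49°.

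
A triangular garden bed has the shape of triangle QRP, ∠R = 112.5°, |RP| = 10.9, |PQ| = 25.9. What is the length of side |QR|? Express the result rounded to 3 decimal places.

19.691

Law of sines: sin Q = |RP|·sin R/|PQ| ≈ 0.38881.
Since |PQ| ≥ |RP|, only the acute value applies: ∠Q ≈ 22.88°.
Then ∠P = 180° − ∠R − ∠Q ≈ 44.62°.
Law of sines gives |QR| = |PQ|·sin P/sin R ≈ 19.691.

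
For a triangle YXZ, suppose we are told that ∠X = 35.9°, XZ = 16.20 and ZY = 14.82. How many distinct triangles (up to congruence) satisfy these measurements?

XZ·sin X = 16.20·sin(35.9°) ≈ 9.499.
Since XZ sin X < ZY < XZ (9.499 < 14.82 < 16.20), two triangles exist.

2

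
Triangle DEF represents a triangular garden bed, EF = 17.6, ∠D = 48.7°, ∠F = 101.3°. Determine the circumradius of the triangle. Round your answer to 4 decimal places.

R ≈ 11.7136

The third angle is ∠E = 180° − ∠F − ∠D = 30.00°.
Law of sines: FD = EF·sin E/sin D ≈ 11.714.
Law of sines: DE = EF·sin F/sin D ≈ 22.973.
Circumradius = EF/(2 sin D) ≈ 11.714.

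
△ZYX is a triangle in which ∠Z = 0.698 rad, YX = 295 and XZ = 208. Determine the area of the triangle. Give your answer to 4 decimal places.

area ≈ 28228.1695

Law of sines: sin Y = XZ·sin Z/YX ≈ 0.45315.
Since YX ≥ XZ, only the acute value applies: ∠Y ≈ 0.470 rad.
Then ∠X = π − ∠Z − ∠Y ≈ 1.973 rad.
Law of sines gives ZY = YX·sin X/sin Z ≈ 422.33.
Area = ½·YX·XZ·sin X ≈ 28228.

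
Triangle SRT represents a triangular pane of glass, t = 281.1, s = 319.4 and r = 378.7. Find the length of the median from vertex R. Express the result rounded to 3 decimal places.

Median from R: ½√(2·t² + 2·s² − r²) ≈ 233.8.

233.802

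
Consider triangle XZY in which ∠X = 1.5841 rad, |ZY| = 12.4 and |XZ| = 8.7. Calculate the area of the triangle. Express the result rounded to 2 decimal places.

Law of sines: sin Y = |XZ|·sin X/|ZY| ≈ 0.70155.
Since |ZY| ≥ |XZ|, only the acute value applies: ∠Y ≈ 0.7776 rad.
Then ∠Z = π − ∠X − ∠Y ≈ 0.7799 rad.
Law of sines gives |YX| = |ZY|·sin Z/sin X ≈ 8.7207.
Area = ½·|ZY|·|XZ|·sin Z ≈ 37.932.

area ≈ 37.93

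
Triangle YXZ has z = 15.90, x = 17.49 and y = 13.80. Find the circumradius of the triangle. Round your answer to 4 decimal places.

By the law of cosines, cos Y = (x² + z² − y²) / (2·x·z) ≈ 0.66214, so ∠Y ≈ 48.54°.
Circumradius = y/(2 sin Y) ≈ 9.2076.

R ≈ 9.2076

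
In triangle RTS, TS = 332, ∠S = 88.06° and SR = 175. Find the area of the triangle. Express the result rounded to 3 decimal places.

Area = ½·TS·SR·sin S ≈ 29033.

29033.349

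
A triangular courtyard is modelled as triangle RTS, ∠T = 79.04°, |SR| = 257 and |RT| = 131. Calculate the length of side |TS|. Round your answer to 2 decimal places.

247.41

Law of sines: sin S = |RT|·sin T/|SR| ≈ 0.50043.
Since |SR| ≥ |RT|, only the acute value applies: ∠S ≈ 30.03°.
Then ∠R = 180° − ∠T − ∠S ≈ 70.93°.
Law of sines gives |TS| = |SR|·sin R/sin T ≈ 247.41.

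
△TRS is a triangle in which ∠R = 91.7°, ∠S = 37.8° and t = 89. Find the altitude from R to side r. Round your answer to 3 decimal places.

The third angle is ∠T = 180° − ∠R − ∠S = 50.50°.
Law of sines: r = t·sin R/sin T ≈ 115.29.
Law of sines: s = t·sin S/sin T ≈ 70.693.
Area = ½·t·r·sin S ≈ 3144.5.
The altitude from R has length 2·area/r ≈ 54.549.

h_R ≈ 54.549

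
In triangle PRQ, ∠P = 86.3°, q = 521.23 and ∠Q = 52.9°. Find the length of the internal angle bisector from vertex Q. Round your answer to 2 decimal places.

t_Q ≈ 462.08

The third angle is ∠R = 180° − ∠Q − ∠P = 40.80°.
Law of sines: p = q·sin P/sin Q ≈ 652.15.
Law of sines: r = q·sin R/sin Q ≈ 427.02.
The bisector from Q has length 2·p·r·cos(∠Q/2)/(p+r) ≈ 462.08.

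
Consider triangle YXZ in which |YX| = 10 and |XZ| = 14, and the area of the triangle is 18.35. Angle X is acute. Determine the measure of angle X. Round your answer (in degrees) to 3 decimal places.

∠X ≈ 15.197°

From area = ½·|YX|·|XZ|·sin X, we get sin X = 2·area/(|YX|·|XZ|) ≈ 0.26214.
Taking the acute solution, ∠X ≈ 15.20°.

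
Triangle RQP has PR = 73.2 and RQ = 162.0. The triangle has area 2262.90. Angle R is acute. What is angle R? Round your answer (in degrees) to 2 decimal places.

∠R ≈ 22.44°

From area = ½·PR·RQ·sin R, we get sin R = 2·area/(PR·RQ) ≈ 0.38165.
Taking the acute solution, ∠R ≈ 22.44°.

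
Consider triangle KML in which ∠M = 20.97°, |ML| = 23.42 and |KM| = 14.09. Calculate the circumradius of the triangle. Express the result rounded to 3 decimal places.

15.976

By the law of cosines, |LK|² = |KM|² + |ML|² − 2·|KM|·|ML|·cos M = 130.76, so |LK| ≈ 11.435.
Area = ½·|KM|·|ML|·sin M ≈ 59.048.
Circumradius = |LK|/(2 sin M) ≈ 15.976.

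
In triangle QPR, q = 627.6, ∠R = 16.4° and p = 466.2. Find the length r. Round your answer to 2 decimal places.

By the law of cosines, r² = q² + p² − 2·q·p·cos R = 49858, so r ≈ 223.29.

223.29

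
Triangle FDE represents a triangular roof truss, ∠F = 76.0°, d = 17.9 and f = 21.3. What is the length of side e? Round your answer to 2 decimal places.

Law of sines: sin D = d·sin F/f ≈ 0.81541.
Since f ≥ d, only the acute value applies: ∠D ≈ 54.63°.
Then ∠E = 180° − ∠F − ∠D ≈ 49.37°.
Law of sines gives e = f·sin E/sin F ≈ 16.661.

16.66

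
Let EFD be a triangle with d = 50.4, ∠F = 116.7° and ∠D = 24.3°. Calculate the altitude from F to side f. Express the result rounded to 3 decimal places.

31.718

The third angle is ∠E = 180° − ∠F − ∠D = 39.00°.
Law of sines: e = d·sin E/sin D ≈ 77.076.
Law of sines: f = d·sin F/sin D ≈ 109.42.
Area = ½·d·e·sin F ≈ 1735.2.
The altitude from F has length 2·area/f ≈ 31.718.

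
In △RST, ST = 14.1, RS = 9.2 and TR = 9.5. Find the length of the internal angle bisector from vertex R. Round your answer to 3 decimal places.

By the law of cosines, cos R = (TR² + RS² − ST²) / (2·TR·RS) ≈ -0.13684, so ∠R ≈ 97.87°.
The bisector from R has length 2·TR·RS·cos(∠R/2)/(TR+RS) ≈ 6.1409.

6.141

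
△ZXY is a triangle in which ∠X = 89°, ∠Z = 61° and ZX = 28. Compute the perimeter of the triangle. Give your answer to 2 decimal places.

The third angle is ∠Y = 180° − ∠Z − ∠X = 30.00°.
Law of sines: XY = ZX·sin Z/sin Y ≈ 48.979.
Law of sines: YZ = ZX·sin X/sin Y ≈ 55.991.
Semiperimeter s = (48.979+55.991+28)/2 = 66.485.
Perimeter = 48.979 + 55.991 + 28 = 132.97.

132.97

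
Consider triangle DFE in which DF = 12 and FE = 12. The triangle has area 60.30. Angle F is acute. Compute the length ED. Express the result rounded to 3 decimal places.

11.429

From area = ½·DF·FE·sin F, we get sin F = 2·area/(DF·FE) ≈ 0.83750.
Taking the acute solution, ∠F ≈ 56.88°.
Law of cosines then gives ED ≈ 11.429.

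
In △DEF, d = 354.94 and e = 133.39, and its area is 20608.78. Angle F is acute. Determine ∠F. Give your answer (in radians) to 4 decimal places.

From area = ½·d·e·sin F, we get sin F = 2·area/(d·e) ≈ 0.87057.
Taking the acute solution, ∠F ≈ 1.056 rad.

∠F ≈ 1.0564 rad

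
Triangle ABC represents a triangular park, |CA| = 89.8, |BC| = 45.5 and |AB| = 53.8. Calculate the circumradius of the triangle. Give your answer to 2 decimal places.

By the law of cosines, cos A = (|CA|² + |AB|² − |BC|²) / (2·|CA|·|AB|) ≈ 0.91987, so ∠A ≈ 23.09°.
Circumradius = |BC|/(2 sin A) ≈ 58.003.

58.00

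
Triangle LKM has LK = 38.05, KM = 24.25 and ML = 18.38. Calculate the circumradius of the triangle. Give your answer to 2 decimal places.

R ≈ 23.47

By the law of cosines, cos L = (ML² + LK² − KM²) / (2·ML·LK) ≈ 0.85619, so ∠L ≈ 31.11°.
Circumradius = KM/(2 sin L) ≈ 23.468.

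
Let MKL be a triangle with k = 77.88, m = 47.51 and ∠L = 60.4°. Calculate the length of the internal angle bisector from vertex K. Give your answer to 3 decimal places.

By the law of cosines, l² = m² + k² − 2·m·k·cos L = 4667.2, so l ≈ 68.317.
Law of cosines again: cos K = (l² + m² − k²)/(2·l·m) ≈ 0.13235, so ∠K ≈ 82.39°.
The bisector from K has length 2·l·m·cos(∠K/2)/(l+m) ≈ 42.171.

t_K ≈ 42.171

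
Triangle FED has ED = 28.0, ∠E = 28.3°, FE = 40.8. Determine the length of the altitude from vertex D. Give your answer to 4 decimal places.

By the law of cosines, DF² = FE² + ED² − 2·FE·ED·cos E = 436.93, so DF ≈ 20.903.
Area = ½·FE·ED·sin E ≈ 270.8.
The altitude from D has length 2·area/FE ≈ 13.274.

13.2745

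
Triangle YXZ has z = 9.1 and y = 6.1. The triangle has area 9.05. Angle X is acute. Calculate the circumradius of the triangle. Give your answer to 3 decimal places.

R ≈ 5.952

From area = ½·z·y·sin X, we get sin X = 2·area/(z·y) ≈ 0.32607.
Taking the acute solution, ∠X ≈ 0.332 rad.
Law of cosines then gives x ≈ 3.8817.
Circumradius = x/(2 sin X) ≈ 5.9523.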